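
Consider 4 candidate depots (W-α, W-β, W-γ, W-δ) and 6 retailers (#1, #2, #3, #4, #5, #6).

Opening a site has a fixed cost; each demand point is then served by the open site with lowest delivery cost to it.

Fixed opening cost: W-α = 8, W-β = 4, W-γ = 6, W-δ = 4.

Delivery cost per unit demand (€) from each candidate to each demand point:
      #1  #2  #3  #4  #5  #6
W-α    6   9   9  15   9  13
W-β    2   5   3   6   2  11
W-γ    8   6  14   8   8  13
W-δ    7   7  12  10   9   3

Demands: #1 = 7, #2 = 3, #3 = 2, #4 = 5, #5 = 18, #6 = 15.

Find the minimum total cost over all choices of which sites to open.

Open {W-β, W-δ}: assign each demand point to its cheapest open site.
  #1→W-β 7×2=14, #2→W-β 3×5=15, #3→W-β 2×3=6, #4→W-β 5×6=30, #5→W-β 18×2=36, #6→W-δ 15×3=45
  delivery cost 146, fixed 8 → total 154.
Compare {W-β, W-γ, W-δ}: delivery cost 146 + fixed 14 = 160.
Compare {W-α, W-β, W-δ}: delivery cost 146 + fixed 16 = 162.
Compare {W-α, W-β, W-γ, W-δ}: delivery cost 146 + fixed 22 = 168.
All other subsets cost ≥ 160. Minimum total cost: 154.

154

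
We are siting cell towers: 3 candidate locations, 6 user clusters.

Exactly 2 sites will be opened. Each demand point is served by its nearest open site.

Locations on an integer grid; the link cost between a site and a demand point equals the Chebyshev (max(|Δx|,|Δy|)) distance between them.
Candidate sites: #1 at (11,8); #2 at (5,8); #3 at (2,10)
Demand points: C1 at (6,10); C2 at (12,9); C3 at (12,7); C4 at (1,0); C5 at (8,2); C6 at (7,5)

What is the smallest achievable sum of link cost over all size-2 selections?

21

Open {#1, #2}.
  C1→#2 2, C2→#1 1, C3→#1 1, C4→#2 8, C5→#1 6, C6→#2 3  ⇒ total 21.
Compare {#1, #3}: total 26.
Compare {#2, #3}: total 33.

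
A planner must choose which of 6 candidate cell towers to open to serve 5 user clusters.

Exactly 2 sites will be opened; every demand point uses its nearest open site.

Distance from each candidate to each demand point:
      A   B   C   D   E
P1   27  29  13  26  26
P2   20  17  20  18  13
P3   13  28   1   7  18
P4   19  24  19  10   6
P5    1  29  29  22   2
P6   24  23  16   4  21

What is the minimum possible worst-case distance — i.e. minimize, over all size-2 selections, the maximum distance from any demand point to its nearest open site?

17

Open {P2, P3}.
  Farthest demand point is B at distance 17 (to P2); all others are ≤ 17.
With {P2, P4} the worst case is 19.
With {P1, P2} the worst case is 20.
No size-2 selection achieves below 17.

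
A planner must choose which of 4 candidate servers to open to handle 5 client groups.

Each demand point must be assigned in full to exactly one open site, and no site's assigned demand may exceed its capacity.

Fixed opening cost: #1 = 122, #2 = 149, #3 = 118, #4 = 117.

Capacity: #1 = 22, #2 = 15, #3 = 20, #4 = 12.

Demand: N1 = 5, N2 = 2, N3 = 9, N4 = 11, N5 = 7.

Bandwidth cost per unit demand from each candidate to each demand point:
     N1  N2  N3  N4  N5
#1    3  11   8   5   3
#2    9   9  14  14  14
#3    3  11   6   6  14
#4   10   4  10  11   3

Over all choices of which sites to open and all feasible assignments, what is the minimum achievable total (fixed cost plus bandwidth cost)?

Open {#1, #3}; cheapest assignment that respects the capacities:
  #1 (cap 22, load 20): N2, N4, N5 — cost 2×11 + 11×5 + 7×3 = 98
  #3 (cap 20, load 14): N1, N3 — cost 5×3 + 9×6 = 69
  Shipping 167, fixed 240 → total 407.
  Any other capacity-feasible assignment to {#1, #3} ships for at least 167.
Compare {#1, #4}: its best feasible assignment gives total 459.
Compare {#1, #3, #4}: its best feasible assignment gives total 510.
Every other set of open sites that can feasibly serve all demand totals ≥ 459 even under its best assignment. Minimum: 407.

407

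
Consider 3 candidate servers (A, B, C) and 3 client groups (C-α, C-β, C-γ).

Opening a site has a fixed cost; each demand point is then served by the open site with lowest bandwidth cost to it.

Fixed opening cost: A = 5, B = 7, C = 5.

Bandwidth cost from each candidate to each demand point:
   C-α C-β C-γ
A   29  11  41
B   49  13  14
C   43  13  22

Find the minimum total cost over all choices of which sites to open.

66

Open {A, B}: assign each demand point to its cheapest open site.
  C-α→A 29, C-β→A 11, C-γ→B 14
  bandwidth cost 54, fixed 12 → total 66.
Compare {A, B, C}: bandwidth cost 54 + fixed 17 = 71.
Compare {A, C}: bandwidth cost 62 + fixed 10 = 72.
Compare {B, C}: bandwidth cost 70 + fixed 12 = 82.
All other subsets cost ≥ 71. Minimum total cost: 66.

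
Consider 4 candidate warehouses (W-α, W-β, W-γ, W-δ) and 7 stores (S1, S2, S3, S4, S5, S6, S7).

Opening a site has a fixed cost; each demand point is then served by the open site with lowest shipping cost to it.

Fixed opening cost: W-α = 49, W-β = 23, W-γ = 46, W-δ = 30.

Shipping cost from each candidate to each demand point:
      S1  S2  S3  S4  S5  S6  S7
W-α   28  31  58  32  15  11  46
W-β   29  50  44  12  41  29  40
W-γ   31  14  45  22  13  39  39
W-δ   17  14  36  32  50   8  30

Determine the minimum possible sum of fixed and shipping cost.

Open {W-β, W-δ}: assign each demand point to its cheapest open site.
  S1→W-δ 17, S2→W-δ 14, S3→W-δ 36, S4→W-β 12, S5→W-β 41, S6→W-δ 8, S7→W-δ 30
  shipping cost 158, fixed 53 → total 211.
Compare {W-γ, W-δ}: shipping cost 140 + fixed 76 = 216.
Compare {W-δ}: shipping cost 187 + fixed 30 = 217.
Compare {W-β, W-γ, W-δ}: shipping cost 130 + fixed 99 = 229.
All other subsets cost ≥ 216. Minimum total cost: 211.

211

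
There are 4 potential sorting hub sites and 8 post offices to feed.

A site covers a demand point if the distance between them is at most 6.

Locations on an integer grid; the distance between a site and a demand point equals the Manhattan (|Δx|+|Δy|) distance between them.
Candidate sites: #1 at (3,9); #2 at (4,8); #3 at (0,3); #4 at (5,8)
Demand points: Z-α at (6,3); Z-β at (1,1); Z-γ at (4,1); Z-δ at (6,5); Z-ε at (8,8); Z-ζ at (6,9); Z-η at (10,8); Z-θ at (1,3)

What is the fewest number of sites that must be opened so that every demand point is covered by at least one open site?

2

Coverage sets (demand points within 6 of each site):
  #1: {Z-ε, Z-ζ}
  #2: {Z-δ, Z-ε, Z-ζ, Z-η}
  #3: {Z-α, Z-β, Z-γ, Z-θ}
  #4: {Z-α, Z-δ, Z-ε, Z-ζ, Z-η}
No single site covers all 8 demand points.
But {#2, #3} covers everything, so the minimum is 2.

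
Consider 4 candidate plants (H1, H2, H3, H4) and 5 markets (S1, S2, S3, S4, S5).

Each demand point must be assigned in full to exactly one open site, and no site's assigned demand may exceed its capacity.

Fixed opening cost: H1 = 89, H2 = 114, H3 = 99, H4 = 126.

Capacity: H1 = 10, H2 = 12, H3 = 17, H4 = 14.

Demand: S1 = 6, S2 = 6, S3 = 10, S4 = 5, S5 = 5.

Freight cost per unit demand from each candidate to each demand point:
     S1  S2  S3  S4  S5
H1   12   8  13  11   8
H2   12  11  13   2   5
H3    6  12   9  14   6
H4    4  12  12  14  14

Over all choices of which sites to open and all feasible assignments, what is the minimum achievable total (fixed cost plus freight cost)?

511

Open {H1, H2, H3}; cheapest assignment that respects the capacities:
  H1 (cap 10, load 6): S2 — cost 6×8 = 48
  H2 (cap 12, load 10): S4, S5 — cost 5×2 + 5×5 = 35
  H3 (cap 17, load 16): S1, S3 — cost 6×6 + 10×9 = 126
  Shipping 209, fixed 302 → total 511.
  Any other capacity-feasible assignment to {H1, H2, H3} ships for at least 209.
Compare {H2, H3, H4}: its best feasible assignment gives total 559.
Compare {H1, H3, H4}: its best feasible assignment gives total 576.
Every other set of open sites that can feasibly serve all demand totals ≥ 559 even under its best assignment. Minimum: 511.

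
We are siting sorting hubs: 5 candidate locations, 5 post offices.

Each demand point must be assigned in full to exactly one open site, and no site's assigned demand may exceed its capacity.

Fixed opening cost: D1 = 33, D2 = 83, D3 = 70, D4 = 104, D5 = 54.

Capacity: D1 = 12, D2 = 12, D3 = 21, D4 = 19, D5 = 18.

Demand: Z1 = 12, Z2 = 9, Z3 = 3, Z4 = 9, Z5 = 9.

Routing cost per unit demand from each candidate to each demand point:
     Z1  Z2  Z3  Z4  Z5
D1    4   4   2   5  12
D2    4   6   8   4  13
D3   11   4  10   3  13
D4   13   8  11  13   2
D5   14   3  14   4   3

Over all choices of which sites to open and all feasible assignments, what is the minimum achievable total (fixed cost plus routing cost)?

Open {D1, D3, D5}; cheapest assignment that respects the capacities:
  D1 (cap 12, load 12): Z1 — cost 12×4 = 48
  D3 (cap 21, load 12): Z3, Z4 — cost 3×10 + 9×3 = 57
  D5 (cap 18, load 18): Z2, Z5 — cost 9×3 + 9×3 = 54
  Shipping 159, fixed 157 → total 316.
  Any other capacity-feasible assignment to {D1, D3, D5} ships for at least 159.
Compare {D1, D2, D5}: its best feasible assignment gives total 323.
Compare {D1, D4, D5}: its best feasible assignment gives total 353.
Every other set of open sites that can feasibly serve all demand totals ≥ 323 even under its best assignment. Minimum: 316.

316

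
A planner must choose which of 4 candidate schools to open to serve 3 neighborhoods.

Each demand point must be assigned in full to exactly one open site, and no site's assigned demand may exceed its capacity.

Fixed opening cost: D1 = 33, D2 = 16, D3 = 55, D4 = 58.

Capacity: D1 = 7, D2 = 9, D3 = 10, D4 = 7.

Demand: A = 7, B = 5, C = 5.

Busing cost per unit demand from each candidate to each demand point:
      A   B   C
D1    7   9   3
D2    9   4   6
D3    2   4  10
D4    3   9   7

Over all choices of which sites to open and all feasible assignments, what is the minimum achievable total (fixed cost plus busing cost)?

153

Open {D1, D2, D3}; cheapest assignment that respects the capacities:
  D1 (cap 7, load 5): C — cost 5×3 = 15
  D2 (cap 9, load 5): B — cost 5×4 = 20
  D3 (cap 10, load 7): A — cost 7×2 = 14
  Shipping 49, fixed 104 → total 153.
  Any other capacity-feasible assignment to {D1, D2, D3} ships for at least 49.
Compare {D1, D2, D4}: its best feasible assignment gives total 163.
Compare {D2, D3, D4}: its best feasible assignment gives total 198.
Every other set of open sites that can feasibly serve all demand totals ≥ 163 even under its best assignment. Minimum: 153.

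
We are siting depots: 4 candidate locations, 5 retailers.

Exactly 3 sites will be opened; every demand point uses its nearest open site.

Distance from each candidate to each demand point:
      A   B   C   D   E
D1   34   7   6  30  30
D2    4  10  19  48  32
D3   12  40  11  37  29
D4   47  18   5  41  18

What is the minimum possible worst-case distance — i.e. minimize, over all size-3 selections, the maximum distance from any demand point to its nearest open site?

Open {D1, D2, D3}.
  Farthest demand point is D at distance 30 (to D1); all others are ≤ 30.
With {D1, D2, D4} the worst case is 30.
With {D1, D3, D4} the worst case is 30.
No size-3 selection achieves below 30.

30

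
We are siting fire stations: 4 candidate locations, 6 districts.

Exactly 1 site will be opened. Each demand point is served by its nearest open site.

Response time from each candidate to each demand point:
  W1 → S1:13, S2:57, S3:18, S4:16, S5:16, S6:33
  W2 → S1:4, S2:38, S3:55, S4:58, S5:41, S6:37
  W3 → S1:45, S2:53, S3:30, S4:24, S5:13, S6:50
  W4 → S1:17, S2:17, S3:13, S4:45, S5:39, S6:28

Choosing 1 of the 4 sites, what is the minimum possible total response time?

Open {W1}.
  S1→W1 13, S2→W1 57, S3→W1 18, S4→W1 16, S5→W1 16, S6→W1 33  ⇒ total 153.
Compare {W4}: total 159.
Compare {W3}: total 215.
No size-1 selection does better; minimum is 153.

153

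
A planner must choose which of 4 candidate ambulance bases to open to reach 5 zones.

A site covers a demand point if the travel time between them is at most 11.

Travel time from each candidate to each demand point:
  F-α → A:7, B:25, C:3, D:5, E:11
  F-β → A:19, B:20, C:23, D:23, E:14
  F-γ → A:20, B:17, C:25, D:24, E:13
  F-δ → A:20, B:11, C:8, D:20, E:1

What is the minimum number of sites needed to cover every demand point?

Coverage sets (demand points within 11 of each site):
  F-α: {A, C, D, E}
  F-β: {}
  F-γ: {}
  F-δ: {B, C, E}
No single site covers all 5 demand points.
But {F-α, F-δ} covers everything, so the minimum is 2.

2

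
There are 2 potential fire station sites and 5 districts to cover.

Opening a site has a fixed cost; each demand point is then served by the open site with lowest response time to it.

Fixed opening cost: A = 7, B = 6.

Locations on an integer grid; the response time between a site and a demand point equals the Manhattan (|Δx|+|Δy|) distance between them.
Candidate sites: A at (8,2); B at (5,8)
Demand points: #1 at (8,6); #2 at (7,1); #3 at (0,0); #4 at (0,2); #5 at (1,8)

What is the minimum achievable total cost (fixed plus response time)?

41

Open {A, B}: assign each demand point to its cheapest open site.
  #1→A 4, #2→A 2, #3→A 10, #4→A 8, #5→B 4
  response time 28, fixed 13 → total 41.
Compare {A}: response time 37 + fixed 7 = 44.
Compare {B}: response time 42 + fixed 6 = 48.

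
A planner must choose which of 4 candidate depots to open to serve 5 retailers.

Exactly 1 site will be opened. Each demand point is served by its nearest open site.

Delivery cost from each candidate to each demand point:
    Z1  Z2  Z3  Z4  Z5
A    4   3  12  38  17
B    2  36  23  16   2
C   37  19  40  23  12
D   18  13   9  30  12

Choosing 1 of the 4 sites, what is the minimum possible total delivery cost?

74

Open {A}.
  Z1→A 4, Z2→A 3, Z3→A 12, Z4→A 38, Z5→A 17  ⇒ total 74.
Compare {B}: total 79.
Compare {D}: total 82.
No size-1 selection does better; minimum is 74.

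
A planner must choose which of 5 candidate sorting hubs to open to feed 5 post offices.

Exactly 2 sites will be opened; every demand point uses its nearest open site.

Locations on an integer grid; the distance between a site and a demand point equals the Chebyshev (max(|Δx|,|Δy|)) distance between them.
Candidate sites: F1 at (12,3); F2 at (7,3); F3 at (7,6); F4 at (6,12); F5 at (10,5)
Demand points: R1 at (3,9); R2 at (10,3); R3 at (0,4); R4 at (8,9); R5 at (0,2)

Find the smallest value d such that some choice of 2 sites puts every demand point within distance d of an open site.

Open {F1, F2}.
  Farthest demand point is R3 at distance 7 (to F2); all others are ≤ 7.
With {F1, F3} the worst case is 7.
With {F2, F3} the worst case is 7.
No size-2 selection achieves below 7.

7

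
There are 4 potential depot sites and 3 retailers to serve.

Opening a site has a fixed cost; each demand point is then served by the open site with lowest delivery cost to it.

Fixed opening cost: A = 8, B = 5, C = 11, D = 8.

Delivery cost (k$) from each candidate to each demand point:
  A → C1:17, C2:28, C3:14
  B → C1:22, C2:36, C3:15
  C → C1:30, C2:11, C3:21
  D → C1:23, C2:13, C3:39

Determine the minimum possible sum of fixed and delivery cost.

60

Open {A, D}: assign each demand point to its cheapest open site.
  C1→A 17, C2→D 13, C3→A 14
  delivery cost 44, fixed 16 → total 60.
Compare {A, C}: delivery cost 42 + fixed 19 = 61.
Compare {B, D}: delivery cost 50 + fixed 13 = 63.
Compare {B, C}: delivery cost 48 + fixed 16 = 64.
All other subsets cost ≥ 61. Minimum total cost: 60.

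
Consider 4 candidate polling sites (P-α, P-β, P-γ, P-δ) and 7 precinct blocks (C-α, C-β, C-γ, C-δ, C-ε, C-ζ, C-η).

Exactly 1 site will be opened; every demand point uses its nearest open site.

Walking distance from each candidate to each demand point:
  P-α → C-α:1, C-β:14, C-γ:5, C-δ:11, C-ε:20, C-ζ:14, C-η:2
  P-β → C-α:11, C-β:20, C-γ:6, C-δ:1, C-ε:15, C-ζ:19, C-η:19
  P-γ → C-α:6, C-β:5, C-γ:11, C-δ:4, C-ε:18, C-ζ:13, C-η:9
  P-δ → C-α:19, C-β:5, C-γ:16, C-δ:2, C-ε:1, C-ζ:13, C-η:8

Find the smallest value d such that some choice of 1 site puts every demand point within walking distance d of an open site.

18

Open {P-γ}.
  Farthest demand point is C-ε at walking distance 18 (to P-γ); all others are ≤ 18.
With {P-δ} the worst case is 19.
With {P-α} the worst case is 20.
No size-1 selection achieves below 18.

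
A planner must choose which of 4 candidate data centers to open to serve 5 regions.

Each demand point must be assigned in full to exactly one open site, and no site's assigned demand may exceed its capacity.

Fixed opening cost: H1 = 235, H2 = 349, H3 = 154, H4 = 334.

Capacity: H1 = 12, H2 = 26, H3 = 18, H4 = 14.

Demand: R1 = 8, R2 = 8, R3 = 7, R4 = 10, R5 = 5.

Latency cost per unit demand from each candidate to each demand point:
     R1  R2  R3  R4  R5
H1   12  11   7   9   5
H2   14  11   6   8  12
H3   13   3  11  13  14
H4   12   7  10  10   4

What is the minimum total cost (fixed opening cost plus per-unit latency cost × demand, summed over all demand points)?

813

Open {H2, H3}; cheapest assignment that respects the capacities:
  H2 (cap 26, load 22): R3, R4, R5 — cost 7×6 + 10×8 + 5×12 = 182
  H3 (cap 18, load 16): R1, R2 — cost 8×13 + 8×3 = 128
  Shipping 310, fixed 503 → total 813.
  Any other capacity-feasible assignment to {H2, H3} ships for at least 310.
Compare {H1, H2}: its best feasible assignment gives total 938.
Compare {H2, H4}: its best feasible assignment gives total 993.
Every other set of open sites that can feasibly serve all demand totals ≥ 938 even under its best assignment. Minimum: 813.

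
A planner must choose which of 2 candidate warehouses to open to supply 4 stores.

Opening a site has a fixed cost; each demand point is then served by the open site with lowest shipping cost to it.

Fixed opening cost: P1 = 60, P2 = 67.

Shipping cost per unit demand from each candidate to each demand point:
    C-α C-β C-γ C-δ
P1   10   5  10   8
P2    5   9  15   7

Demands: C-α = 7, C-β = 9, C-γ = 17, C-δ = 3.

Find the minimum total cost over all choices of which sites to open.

369

Open {P1}: assign each demand point to its cheapest open site.
  C-α→P1 7×10=70, C-β→P1 9×5=45, C-γ→P1 17×10=170, C-δ→P1 3×8=24
  shipping cost 309, fixed 60 → total 369.
Compare {P1, P2}: shipping cost 271 + fixed 127 = 398.
Compare {P2}: shipping cost 392 + fixed 67 = 459.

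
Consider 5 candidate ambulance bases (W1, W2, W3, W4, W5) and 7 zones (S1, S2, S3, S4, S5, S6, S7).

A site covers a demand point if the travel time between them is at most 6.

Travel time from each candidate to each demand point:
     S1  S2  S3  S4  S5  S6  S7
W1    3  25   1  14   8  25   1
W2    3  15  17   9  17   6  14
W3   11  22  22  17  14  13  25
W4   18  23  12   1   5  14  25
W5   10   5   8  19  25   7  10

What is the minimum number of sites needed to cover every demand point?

4

Coverage sets (demand points within 6 of each site):
  W1: {S1, S3, S7}
  W2: {S1, S6}
  W3: {}
  W4: {S4, S5}
  W5: {S2}
No 3 sites suffice: every size-3 union leaves at least one demand point uncovered.
But {W1, W2, W4, W5} covers everything, so the minimum is 4.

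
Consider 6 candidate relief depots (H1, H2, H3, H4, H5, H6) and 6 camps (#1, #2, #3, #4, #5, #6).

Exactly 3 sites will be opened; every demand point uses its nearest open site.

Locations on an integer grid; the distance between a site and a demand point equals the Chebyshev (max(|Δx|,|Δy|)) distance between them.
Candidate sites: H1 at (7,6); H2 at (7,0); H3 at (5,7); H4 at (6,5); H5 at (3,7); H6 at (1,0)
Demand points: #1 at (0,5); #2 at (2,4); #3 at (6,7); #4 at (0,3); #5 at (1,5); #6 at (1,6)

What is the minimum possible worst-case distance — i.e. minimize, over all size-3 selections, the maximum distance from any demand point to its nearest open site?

Open {H1, H5, H6}.
  Farthest demand point is #1 at distance 3 (to H5); all others are ≤ 3.
With {H2, H5, H6} the worst case is 3.
With {H3, H5, H6} the worst case is 3.
No size-3 selection achieves below 3.

3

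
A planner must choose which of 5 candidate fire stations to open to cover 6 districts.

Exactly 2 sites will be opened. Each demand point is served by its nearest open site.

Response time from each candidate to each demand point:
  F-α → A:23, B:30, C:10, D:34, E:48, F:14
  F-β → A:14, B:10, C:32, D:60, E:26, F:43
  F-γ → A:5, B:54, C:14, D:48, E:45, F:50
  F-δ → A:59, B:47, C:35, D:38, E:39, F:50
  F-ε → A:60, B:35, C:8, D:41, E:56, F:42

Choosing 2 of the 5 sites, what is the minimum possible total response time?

108

Open {F-α, F-β}.
  A→F-β 14, B→F-β 10, C→F-α 10, D→F-α 34, E→F-β 26, F→F-α 14  ⇒ total 108.
Compare {F-α, F-γ}: total 138.
Compare {F-β, F-ε}: total 141.
No size-2 selection does better; minimum is 108.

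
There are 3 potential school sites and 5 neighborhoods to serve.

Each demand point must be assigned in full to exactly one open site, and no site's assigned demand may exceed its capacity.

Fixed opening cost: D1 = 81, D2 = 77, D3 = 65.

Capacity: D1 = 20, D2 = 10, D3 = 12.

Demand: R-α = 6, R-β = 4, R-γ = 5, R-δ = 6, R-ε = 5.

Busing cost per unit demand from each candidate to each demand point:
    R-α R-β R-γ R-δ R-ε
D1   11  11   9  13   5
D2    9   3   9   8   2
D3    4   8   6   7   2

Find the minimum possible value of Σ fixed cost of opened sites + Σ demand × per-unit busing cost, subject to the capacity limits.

Open {D1, D3}; cheapest assignment that respects the capacities:
  D1 (cap 20, load 14): R-β, R-γ, R-ε — cost 4×11 + 5×9 + 5×5 = 114
  D3 (cap 12, load 12): R-α, R-δ — cost 6×4 + 6×7 = 66
  Shipping 180, fixed 146 → total 326.
  Any other capacity-feasible assignment to {D1, D3} ships for at least 180.
Compare {D1, D2}: its best feasible assignment gives total 354.
Compare {D1, D2, D3}: its best feasible assignment gives total 356.
Every other set of open sites that can feasibly serve all demand totals ≥ 354 even under its best assignment. Minimum: 326.

326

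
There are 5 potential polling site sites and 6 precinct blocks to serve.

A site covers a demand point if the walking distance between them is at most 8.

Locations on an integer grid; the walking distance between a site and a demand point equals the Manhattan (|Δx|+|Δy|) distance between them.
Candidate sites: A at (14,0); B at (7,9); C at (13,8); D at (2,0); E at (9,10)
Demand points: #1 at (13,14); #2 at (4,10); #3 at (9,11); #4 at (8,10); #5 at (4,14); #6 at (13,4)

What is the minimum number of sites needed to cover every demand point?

2

Coverage sets (demand points within 8 of each site):
  A: {#6}
  B: {#2, #3, #4, #5}
  C: {#1, #3, #4, #6}
  D: {}
  E: {#1, #2, #3, #4}
No single site covers all 6 demand points.
But {B, C} covers everything, so the minimum is 2.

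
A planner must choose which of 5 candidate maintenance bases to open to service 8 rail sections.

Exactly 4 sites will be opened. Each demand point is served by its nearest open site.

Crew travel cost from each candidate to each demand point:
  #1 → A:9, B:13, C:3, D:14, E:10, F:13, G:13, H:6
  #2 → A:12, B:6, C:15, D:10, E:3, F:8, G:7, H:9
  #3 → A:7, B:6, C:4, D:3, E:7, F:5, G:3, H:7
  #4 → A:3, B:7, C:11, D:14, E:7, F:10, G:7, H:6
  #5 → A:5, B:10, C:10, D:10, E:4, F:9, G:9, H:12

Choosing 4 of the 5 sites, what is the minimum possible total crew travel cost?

Open {#1, #2, #3, #4}.
  A→#4 3, B→#2 6, C→#1 3, D→#3 3, E→#2 3, F→#3 5, G→#3 3, H→#1 6  ⇒ total 32.
Compare {#1, #3, #4, #5}: total 33.
Compare {#2, #3, #4, #5}: total 33.
No size-4 selection does better; minimum is 32.

32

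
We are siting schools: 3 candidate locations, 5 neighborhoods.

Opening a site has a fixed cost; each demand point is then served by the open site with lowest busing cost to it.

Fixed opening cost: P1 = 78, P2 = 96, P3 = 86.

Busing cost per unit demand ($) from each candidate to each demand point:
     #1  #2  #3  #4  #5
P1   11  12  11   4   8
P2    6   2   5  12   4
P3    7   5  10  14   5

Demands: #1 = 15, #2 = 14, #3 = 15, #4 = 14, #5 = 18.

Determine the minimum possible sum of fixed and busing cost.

Open {P1, P2}: assign each demand point to its cheapest open site.
  #1→P2 15×6=90, #2→P2 14×2=28, #3→P2 15×5=75, #4→P1 14×4=56, #5→P2 18×4=72
  busing cost 321, fixed 174 → total 495.
Compare {P2}: busing cost 433 + fixed 96 = 529.
Compare {P1, P2, P3}: busing cost 321 + fixed 260 = 581.
Compare {P2, P3}: busing cost 433 + fixed 182 = 615.
All other subsets cost ≥ 529. Minimum total cost: 495.

495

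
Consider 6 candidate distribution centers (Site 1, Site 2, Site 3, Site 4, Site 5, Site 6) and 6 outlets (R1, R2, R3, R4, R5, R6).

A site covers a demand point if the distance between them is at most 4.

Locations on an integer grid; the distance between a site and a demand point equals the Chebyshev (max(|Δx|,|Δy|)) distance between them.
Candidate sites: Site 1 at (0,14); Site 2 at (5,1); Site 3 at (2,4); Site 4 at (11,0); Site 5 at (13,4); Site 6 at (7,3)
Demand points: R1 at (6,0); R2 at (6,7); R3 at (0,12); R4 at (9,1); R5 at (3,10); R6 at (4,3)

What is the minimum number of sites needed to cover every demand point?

2

Coverage sets (demand points within 4 of each site):
  Site 1: {R3, R5}
  Site 2: {R1, R4, R6}
  Site 3: {R1, R2, R6}
  Site 4: {R4}
  Site 5: {R4}
  Site 6: {R1, R2, R4, R6}
No single site covers all 6 demand points.
But {Site 1, Site 6} covers everything, so the minimum is 2.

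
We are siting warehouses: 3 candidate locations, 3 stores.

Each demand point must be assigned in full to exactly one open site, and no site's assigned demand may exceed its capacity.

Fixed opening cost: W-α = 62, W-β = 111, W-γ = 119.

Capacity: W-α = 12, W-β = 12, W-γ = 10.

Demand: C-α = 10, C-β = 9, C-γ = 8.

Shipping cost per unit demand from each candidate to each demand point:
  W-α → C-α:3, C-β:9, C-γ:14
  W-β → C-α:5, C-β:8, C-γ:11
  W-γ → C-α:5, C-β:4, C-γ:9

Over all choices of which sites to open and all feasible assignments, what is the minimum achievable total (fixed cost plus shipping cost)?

446

Open {W-α, W-β, W-γ}; cheapest assignment that respects the capacities:
  W-α (cap 12, load 10): C-α — cost 10×3 = 30
  W-β (cap 12, load 8): C-γ — cost 8×11 = 88
  W-γ (cap 10, load 9): C-β — cost 9×4 = 36
  Shipping 154, fixed 292 → total 446.
  Any other capacity-feasible assignment to {W-α, W-β, W-γ} ships for at least 154.
Total demand is 27 and no other set of sites has combined capacity ≥ 27, so {W-α, W-β, W-γ} is the only feasible choice of open sites. Minimum: 446.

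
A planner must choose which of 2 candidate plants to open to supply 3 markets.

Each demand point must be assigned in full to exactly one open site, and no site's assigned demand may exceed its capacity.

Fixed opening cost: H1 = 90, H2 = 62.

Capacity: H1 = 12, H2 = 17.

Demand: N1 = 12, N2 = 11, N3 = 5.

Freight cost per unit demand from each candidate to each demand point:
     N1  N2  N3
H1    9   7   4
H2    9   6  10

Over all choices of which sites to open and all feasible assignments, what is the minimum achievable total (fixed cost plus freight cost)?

Open {H1, H2}; cheapest assignment that respects the capacities:
  H1 (cap 12, load 12): N1 — cost 12×9 = 108
  H2 (cap 17, load 16): N2, N3 — cost 11×6 + 5×10 = 116
  Shipping 224, fixed 152 → total 376.
  Any other capacity-feasible assignment to {H1, H2} ships for at least 224.
Total demand is 28 and no other set of sites has combined capacity ≥ 28, so {H1, H2} is the only feasible choice of open sites. Minimum: 376.

376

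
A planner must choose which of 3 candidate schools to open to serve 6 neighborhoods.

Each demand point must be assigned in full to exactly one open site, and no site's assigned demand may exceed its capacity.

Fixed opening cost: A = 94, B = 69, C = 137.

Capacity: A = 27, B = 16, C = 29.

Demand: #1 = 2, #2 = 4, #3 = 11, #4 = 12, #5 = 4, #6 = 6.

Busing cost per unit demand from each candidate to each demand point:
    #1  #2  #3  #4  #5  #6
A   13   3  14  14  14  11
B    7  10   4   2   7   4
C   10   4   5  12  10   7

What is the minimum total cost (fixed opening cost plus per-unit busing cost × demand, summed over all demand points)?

391

Open {B, C}; cheapest assignment that respects the capacities:
  B (cap 16, load 16): #4, #5 — cost 12×2 + 4×7 = 52
  C (cap 29, load 23): #1, #2, #3, #6 — cost 2×10 + 4×4 + 11×5 + 6×7 = 133
  Shipping 185, fixed 206 → total 391.
  Any other capacity-feasible assignment to {B, C} ships for at least 185.
Compare {A, B}: its best feasible assignment gives total 473.
Compare {A, B, C}: its best feasible assignment gives total 481.
Every other set of open sites that can feasibly serve all demand totals ≥ 473 even under its best assignment. Minimum: 391.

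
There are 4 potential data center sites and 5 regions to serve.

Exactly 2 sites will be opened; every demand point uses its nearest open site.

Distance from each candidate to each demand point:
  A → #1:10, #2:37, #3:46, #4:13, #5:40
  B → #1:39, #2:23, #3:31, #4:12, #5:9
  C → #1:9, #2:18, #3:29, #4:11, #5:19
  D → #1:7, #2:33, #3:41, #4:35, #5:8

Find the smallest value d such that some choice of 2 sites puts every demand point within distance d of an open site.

29

Open {A, C}.
  Farthest demand point is #3 at distance 29 (to C); all others are ≤ 29.
With {B, C} the worst case is 29.
With {C, D} the worst case is 29.
No size-2 selection achieves below 29.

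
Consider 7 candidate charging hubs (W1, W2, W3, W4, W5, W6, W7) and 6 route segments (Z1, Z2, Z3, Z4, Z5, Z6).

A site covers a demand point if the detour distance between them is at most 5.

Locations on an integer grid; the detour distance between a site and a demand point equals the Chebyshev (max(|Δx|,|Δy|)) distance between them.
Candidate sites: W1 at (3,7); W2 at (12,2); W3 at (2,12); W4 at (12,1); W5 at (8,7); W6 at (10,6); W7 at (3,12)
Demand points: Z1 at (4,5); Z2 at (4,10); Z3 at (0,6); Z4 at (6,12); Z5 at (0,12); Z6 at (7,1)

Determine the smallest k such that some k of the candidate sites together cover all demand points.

2

Coverage sets (demand points within 5 of each site):
  W1: {Z1, Z2, Z3, Z4, Z5}
  W2: {Z6}
  W3: {Z2, Z4, Z5}
  W4: {Z6}
  W5: {Z1, Z2, Z4}
  W6: {Z6}
  W7: {Z2, Z4, Z5}
No single site covers all 6 demand points.
But {W1, W2} covers everything, so the minimum is 2.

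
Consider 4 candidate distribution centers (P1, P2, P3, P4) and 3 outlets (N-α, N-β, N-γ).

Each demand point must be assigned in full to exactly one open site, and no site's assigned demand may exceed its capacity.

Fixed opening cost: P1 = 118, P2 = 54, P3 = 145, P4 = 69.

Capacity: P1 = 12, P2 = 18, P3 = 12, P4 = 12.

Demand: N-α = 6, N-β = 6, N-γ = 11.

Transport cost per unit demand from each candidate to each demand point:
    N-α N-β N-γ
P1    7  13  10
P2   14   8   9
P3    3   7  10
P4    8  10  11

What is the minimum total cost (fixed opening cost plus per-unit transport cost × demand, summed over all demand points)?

Open {P2, P4}; cheapest assignment that respects the capacities:
  P2 (cap 18, load 17): N-β, N-γ — cost 6×8 + 11×9 = 147
  P4 (cap 12, load 6): N-α — cost 6×8 = 48
  Shipping 195, fixed 123 → total 318.
  Any other capacity-feasible assignment to {P2, P4} ships for at least 195.
Compare {P2, P3}: its best feasible assignment gives total 358.
Compare {P1, P2}: its best feasible assignment gives total 361.
Every other set of open sites that can feasibly serve all demand totals ≥ 358 even under its best assignment. Minimum: 318.

318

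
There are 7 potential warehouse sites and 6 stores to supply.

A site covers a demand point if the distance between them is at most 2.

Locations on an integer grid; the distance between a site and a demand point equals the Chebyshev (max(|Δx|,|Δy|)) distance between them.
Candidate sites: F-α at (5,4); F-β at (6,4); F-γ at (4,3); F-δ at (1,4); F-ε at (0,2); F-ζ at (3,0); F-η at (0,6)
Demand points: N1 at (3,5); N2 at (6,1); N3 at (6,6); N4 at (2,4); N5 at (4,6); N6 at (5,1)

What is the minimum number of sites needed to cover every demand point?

Coverage sets (demand points within 2 of each site):
  F-α: {N1, N3, N5}
  F-β: {N3, N5}
  F-γ: {N1, N2, N4, N6}
  F-δ: {N1, N4}
  F-ε: {N4}
  F-ζ: {N6}
  F-η: {N4}
No single site covers all 6 demand points.
But {F-α, F-γ} covers everything, so the minimum is 2.

2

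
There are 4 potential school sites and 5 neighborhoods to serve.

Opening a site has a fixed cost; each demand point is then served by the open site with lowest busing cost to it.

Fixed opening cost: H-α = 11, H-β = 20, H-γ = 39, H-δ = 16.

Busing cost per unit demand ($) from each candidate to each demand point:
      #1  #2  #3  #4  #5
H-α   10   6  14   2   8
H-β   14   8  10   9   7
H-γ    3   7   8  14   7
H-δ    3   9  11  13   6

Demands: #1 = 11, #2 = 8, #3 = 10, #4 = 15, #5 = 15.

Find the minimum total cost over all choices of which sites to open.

338

Open {H-α, H-δ}: assign each demand point to its cheapest open site.
  #1→H-δ 11×3=33, #2→H-α 8×6=48, #3→H-δ 10×11=110, #4→H-α 15×2=30, #5→H-δ 15×6=90
  busing cost 311, fixed 27 → total 338.
Compare {H-α, H-γ}: busing cost 296 + fixed 50 = 346.
Compare {H-α, H-γ, H-δ}: busing cost 281 + fixed 66 = 347.
Compare {H-α, H-β, H-δ}: busing cost 301 + fixed 47 = 348.
All other subsets cost ≥ 346. Minimum total cost: 338.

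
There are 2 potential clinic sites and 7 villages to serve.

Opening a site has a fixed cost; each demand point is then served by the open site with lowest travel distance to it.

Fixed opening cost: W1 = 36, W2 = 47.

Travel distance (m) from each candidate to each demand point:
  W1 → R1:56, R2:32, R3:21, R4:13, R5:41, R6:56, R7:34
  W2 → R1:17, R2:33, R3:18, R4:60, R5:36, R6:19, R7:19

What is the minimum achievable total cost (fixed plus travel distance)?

237

Open {W1, W2}: assign each demand point to its cheapest open site.
  R1→W2 17, R2→W1 32, R3→W2 18, R4→W1 13, R5→W2 36, R6→W2 19, R7→W2 19
  travel distance 154, fixed 83 → total 237.
Compare {W2}: travel distance 202 + fixed 47 = 249.
Compare {W1}: travel distance 253 + fixed 36 = 289.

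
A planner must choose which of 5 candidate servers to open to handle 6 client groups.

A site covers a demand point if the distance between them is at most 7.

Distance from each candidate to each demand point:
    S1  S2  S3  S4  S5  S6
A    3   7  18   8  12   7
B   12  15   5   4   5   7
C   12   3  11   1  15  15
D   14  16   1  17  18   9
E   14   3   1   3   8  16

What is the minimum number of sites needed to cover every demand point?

Coverage sets (demand points within 7 of each site):
  A: {S1, S2, S6}
  B: {S3, S4, S5, S6}
  C: {S2, S4}
  D: {S3}
  E: {S2, S3, S4}
No single site covers all 6 demand points.
But {A, B} covers everything, so the minimum is 2.

2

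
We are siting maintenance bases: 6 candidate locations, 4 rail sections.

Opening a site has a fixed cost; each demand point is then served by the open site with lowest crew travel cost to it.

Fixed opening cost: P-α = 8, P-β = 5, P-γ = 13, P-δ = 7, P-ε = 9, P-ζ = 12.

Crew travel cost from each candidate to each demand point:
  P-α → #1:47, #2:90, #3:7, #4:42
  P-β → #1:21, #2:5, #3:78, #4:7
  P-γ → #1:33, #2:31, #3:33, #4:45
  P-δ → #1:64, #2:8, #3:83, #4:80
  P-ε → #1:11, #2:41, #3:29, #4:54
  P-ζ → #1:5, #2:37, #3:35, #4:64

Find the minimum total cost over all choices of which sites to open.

Open {P-α, P-β, P-ζ}: assign each demand point to its cheapest open site.
  #1→P-ζ 5, #2→P-β 5, #3→P-α 7, #4→P-β 7
  crew travel cost 24, fixed 25 → total 49.
Compare {P-α, P-β, P-ε}: crew travel cost 30 + fixed 22 = 52.
Compare {P-α, P-β}: crew travel cost 40 + fixed 13 = 53.
Compare {P-α, P-β, P-δ, P-ζ}: crew travel cost 24 + fixed 32 = 56.
All other subsets cost ≥ 52. Minimum total cost: 49.

49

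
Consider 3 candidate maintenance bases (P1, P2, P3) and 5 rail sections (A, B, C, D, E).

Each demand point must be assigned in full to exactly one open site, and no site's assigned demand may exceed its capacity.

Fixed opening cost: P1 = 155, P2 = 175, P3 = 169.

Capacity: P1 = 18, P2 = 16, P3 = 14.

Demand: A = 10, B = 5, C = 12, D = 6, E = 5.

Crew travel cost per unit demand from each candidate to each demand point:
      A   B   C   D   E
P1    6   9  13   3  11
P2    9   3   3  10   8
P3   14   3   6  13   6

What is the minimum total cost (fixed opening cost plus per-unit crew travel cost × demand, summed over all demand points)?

658

Open {P1, P2, P3}; cheapest assignment that respects the capacities:
  P1 (cap 18, load 16): A, D — cost 10×6 + 6×3 = 78
  P2 (cap 16, load 12): C — cost 12×3 = 36
  P3 (cap 14, load 10): B, E — cost 5×3 + 5×6 = 45
  Shipping 159, fixed 499 → total 658.
  Any other capacity-feasible assignment to {P1, P2, P3} ships for at least 159.
Total demand is 38 and no other set of sites has combined capacity ≥ 38, so {P1, P2, P3} is the only feasible choice of open sites. Minimum: 658.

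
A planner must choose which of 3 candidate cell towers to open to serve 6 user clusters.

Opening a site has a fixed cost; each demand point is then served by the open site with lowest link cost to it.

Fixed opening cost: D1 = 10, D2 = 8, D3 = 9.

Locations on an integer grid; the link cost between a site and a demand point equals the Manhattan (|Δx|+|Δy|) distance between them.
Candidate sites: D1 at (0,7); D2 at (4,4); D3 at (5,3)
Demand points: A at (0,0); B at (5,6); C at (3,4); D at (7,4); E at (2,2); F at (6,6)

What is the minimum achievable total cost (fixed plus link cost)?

Open {D2}: assign each demand point to its cheapest open site.
  A→D2 8, B→D2 3, C→D2 1, D→D2 3, E→D2 4, F→D2 4
  link cost 23, fixed 8 → total 31.
Compare {D3}: link cost 25 + fixed 9 = 34.
Compare {D1, D2}: link cost 22 + fixed 18 = 40.
Compare {D2, D3}: link cost 23 + fixed 17 = 40.
All other subsets cost ≥ 34. Minimum total cost: 31.

31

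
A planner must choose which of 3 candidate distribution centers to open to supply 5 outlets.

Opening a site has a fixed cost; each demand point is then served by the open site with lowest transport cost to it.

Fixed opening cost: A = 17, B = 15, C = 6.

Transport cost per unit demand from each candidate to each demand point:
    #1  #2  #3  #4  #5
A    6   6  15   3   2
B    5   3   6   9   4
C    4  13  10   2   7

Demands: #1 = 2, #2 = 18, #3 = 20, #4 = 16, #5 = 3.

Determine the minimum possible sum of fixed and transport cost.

247

Open {B, C}: assign each demand point to its cheapest open site.
  #1→C 2×4=8, #2→B 18×3=54, #3→B 20×6=120, #4→C 16×2=32, #5→B 3×4=12
  transport cost 226, fixed 21 → total 247.
Compare {A, B, C}: transport cost 220 + fixed 38 = 258.
Compare {A, B}: transport cost 238 + fixed 32 = 270.
Compare {B}: transport cost 340 + fixed 15 = 355.
All other subsets cost ≥ 258. Minimum total cost: 247.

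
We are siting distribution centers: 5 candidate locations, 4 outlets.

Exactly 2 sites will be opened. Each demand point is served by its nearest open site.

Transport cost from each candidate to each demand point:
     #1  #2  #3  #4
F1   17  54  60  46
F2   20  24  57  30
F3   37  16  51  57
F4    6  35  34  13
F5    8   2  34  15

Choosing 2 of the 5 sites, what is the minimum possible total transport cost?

55

Open {F4, F5}.
  #1→F4 6, #2→F5 2, #3→F4 34, #4→F4 13  ⇒ total 55.
Compare {F1, F5}: total 59.
Compare {F2, F5}: total 59.
No size-2 selection does better; minimum is 55.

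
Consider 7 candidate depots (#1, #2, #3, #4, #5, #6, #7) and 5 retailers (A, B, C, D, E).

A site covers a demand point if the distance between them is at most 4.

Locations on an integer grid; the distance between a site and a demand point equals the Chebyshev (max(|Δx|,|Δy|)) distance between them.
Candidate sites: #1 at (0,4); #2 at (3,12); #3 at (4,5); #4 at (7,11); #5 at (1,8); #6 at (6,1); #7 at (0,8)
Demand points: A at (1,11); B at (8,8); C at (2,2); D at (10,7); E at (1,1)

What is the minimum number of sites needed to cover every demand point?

3

Coverage sets (demand points within 4 of each site):
  #1: {C, E}
  #2: {A}
  #3: {B, C, E}
  #4: {B, D}
  #5: {A}
  #6: {C}
  #7: {A}
No 2 sites suffice: every size-2 union leaves at least one demand point uncovered.
But {#1, #2, #4} covers everything, so the minimum is 3.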